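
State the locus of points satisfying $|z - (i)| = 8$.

|z - z0| = r describes a circle centered at z0 with radius r
Here z0 = i and r = 8
Locus: Circle centered at (0, 1) with radius 8


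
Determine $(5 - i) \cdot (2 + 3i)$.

(a1*a2 - b1*b2) + (a1*b2 + b1*a2)i
= (10 - (-3)) + (15 + (-2))i
= 13 + 13i


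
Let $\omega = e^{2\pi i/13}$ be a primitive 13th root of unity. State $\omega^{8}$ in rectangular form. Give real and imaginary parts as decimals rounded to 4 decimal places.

ω^8 = e^(2πi·8/13) = e^(i·16π/13)
= cos(16π/13) + i sin(16π/13)
= -0.7485 - 0.6631i


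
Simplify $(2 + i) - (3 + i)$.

(2 - 3) + (1 - 1)i = -1


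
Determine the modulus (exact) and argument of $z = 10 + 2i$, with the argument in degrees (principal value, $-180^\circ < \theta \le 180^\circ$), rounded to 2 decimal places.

|z| = sqrt(10^2 + 2^2) = sqrt(104)
arg(z) = arctan(b/a) = arctan(2/10) (quadrant-adjusted) = 11.31°


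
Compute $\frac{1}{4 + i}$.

Multiply numerator and denominator by conjugate (4 - i):
= (1)(4 - i) / (4^2 + 1^2)
= (4 - i) / 17
= 4/17 - (1/17)i


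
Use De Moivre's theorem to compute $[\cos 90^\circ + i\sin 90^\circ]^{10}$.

By De Moivre: z^n = r^n(cos(nθ) + i sin(nθ))
= 1^10(cos(10*90°) + i sin(10*90°))
= 1(cos 180° + i sin 180°)
= -1


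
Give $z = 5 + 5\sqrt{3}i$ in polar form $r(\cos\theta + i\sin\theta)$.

r = |z| = sqrt(a^2 + b^2) = sqrt((5)^2 + (5*sqrt(3))^2) = sqrt(25 + 75) = sqrt(100) = 10
θ = arctan(b/a) = arctan(8.6603/5) (quadrant-adjusted) = 60°
z = 10(cos 60° + i sin 60°)


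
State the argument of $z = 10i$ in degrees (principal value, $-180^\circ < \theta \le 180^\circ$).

a = 0 and b > 0, so z lies on the positive imaginary axis: θ = 90°


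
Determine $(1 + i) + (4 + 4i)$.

(1 + 4) + (1 + 4)i = 5 + 5i


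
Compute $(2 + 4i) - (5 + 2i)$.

(2 - 5) + (4 - 2)i = -3 + 2i


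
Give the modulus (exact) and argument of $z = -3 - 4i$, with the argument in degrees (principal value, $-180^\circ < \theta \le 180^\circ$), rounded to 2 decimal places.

|z| = sqrt((-3)^2 + (-4)^2) = 5
arg(z) = arctan(b/a) = arctan(-4/-3) (quadrant-adjusted) = -126.87°


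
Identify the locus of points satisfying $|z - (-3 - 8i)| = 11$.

|z - z0| = r describes a circle centered at z0 with radius r
Here z0 = -3 - 8i and r = 11
Locus: Circle centered at (-3, -8) with radius 11


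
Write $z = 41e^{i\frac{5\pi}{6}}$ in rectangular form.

a = r cos θ = 41 * -sqrt(3)/2 = -41*sqrt(3)/2
b = r sin θ = 41 * 1/2 = 41/2
z = -41*sqrt(3)/2 + (41/2)i


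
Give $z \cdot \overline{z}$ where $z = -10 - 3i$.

z * conjugate(z) = |z|^2 = a^2 + b^2
= (-10)^2 + (-3)^2 = 109


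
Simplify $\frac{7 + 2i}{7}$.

Divisor is real, so divide each part by 7:
= 1 + (2/7)i


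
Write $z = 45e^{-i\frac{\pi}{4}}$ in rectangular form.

a = r cos θ = 45 * sqrt(2)/2 = 45*sqrt(2)/2
b = r sin θ = 45 * -sqrt(2)/2 = -45*sqrt(2)/2
z = 45*sqrt(2)/2 - (45*sqrt(2)/2)i


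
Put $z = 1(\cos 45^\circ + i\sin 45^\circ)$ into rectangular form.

a = r cos θ = 1 * sqrt(2)/2 = sqrt(2)/2
b = r sin θ = 1 * sqrt(2)/2 = sqrt(2)/2
z = sqrt(2)/2 + (sqrt(2)/2)i


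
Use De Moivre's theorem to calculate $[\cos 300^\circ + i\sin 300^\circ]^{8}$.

By De Moivre: z^n = r^n(cos(nθ) + i sin(nθ))
= 1^8(cos(8*300°) + i sin(8*300°))
= 1(cos 240° + i sin 240°)
= -1/2 - (sqrt(3)/2)i


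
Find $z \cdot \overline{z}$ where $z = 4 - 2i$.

z * conjugate(z) = |z|^2 = a^2 + b^2
= 4^2 + (-2)^2 = 20


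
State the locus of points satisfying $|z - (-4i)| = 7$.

|z - z0| = r describes a circle centered at z0 with radius r
Here z0 = -4i and r = 7
Locus: Circle centered at (0, -4) with radius 7


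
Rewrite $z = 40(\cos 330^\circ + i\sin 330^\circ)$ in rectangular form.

a = r cos θ = 40 * sqrt(3)/2 = 20*sqrt(3)
b = r sin θ = 40 * -1/2 = -20
z = 20*sqrt(3) - 20i


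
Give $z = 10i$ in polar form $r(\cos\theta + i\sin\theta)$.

r = |z| = sqrt(a^2 + b^2) = sqrt((0)^2 + (10)^2) = sqrt(0 + 100) = sqrt(100) = 10
a = 0 and b > 0, so z lies on the positive imaginary axis: θ = 90°
z = 10(cos 90° + i sin 90°)


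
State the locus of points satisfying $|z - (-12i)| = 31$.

|z - z0| = r describes a circle centered at z0 with radius r
Here z0 = -12i and r = 31
Locus: Circle centered at (0, -12) with radius 31


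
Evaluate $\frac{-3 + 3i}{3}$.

Divisor is real, so divide each part by 3:
= -1 + i


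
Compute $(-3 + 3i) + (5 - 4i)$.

(-3 + 5) + (3 + (-4))i = 2 - i


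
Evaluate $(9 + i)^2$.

(a + bi)^2 = a^2 - b^2 + 2abi
= 9^2 - 1^2 + 2*9*1i
= 80 + 18i


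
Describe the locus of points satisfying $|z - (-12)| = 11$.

|z - z0| = r describes a circle centered at z0 with radius r
Here z0 = -12 and r = 11
Locus: Circle centered at (-12, 0) with radius 11


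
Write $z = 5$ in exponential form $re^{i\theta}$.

r = |z| = sqrt((5)^2 + (0)^2) = sqrt(25 + 0) = sqrt(25) = 5
b = 0 and a > 0, so z lies on the positive real axis: θ = 0
z = 5e^(i*0) = 5


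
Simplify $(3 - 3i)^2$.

(a + bi)^2 = a^2 - b^2 + 2abi
= 3^2 - (-3)^2 + 2*3*(-3)i
= -18i


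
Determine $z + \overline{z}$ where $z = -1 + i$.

z + conjugate(z) = (a + bi) + (a - bi) = 2a
= 2 * (-1) = -2


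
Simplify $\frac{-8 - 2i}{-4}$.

Divisor is real, so divide each part by -4:
= 2 + (1/2)i


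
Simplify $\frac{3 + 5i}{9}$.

Divisor is real, so divide each part by 9:
= 1/3 + (5/9)i


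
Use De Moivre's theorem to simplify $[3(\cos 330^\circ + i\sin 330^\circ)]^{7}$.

By De Moivre: z^n = r^n(cos(nθ) + i sin(nθ))
= 3^7(cos(7*330°) + i sin(7*330°))
= 2187(cos 150° + i sin 150°)
= -2187*sqrt(3)/2 + (2187/2)i


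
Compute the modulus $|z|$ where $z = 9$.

|z| = sqrt(a^2 + b^2) = sqrt(9^2 + 0^2) = sqrt(81) = 9


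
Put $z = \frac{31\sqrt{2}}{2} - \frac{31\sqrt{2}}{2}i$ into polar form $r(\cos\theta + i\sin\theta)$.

r = |z| = sqrt(a^2 + b^2) = sqrt((31*sqrt(2)/2)^2 + (-31*sqrt(2)/2)^2) = sqrt(961/2 + 961/2) = sqrt(961) = 31
θ = arctan(b/a) = arctan(-21.9203/21.9203) (quadrant-adjusted) = 315°
z = 31(cos 315° + i sin 315°)


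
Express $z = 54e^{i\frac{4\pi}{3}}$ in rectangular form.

a = r cos θ = 54 * -1/2 = -27
b = r sin θ = 54 * -sqrt(3)/2 = -27*sqrt(3)
z = -27 - 27*sqrt(3)i


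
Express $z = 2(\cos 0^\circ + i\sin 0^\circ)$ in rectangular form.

a = r cos θ = 2 * 1 = 2
b = r sin θ = 2 * 0 = 0
z = 2


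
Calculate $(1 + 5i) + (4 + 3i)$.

(1 + 4) + (5 + 3)i = 5 + 8i


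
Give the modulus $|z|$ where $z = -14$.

|z| = sqrt(a^2 + b^2) = sqrt((-14)^2 + 0^2) = sqrt(196) = 14


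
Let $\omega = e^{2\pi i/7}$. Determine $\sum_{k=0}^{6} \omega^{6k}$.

Let ζ = ω^6 = e^(2πi·6/7). Since 7 ∤ 6, ζ ≠ 1.
Sum = Σ_{k=0}^{6} ζ^k = (ζ^7 - 1)/(ζ - 1) = (ω^{6·7} - 1)/(ζ - 1) = (1 - 1)/(ζ - 1) = 0


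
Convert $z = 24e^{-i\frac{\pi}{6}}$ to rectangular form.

a = r cos θ = 24 * sqrt(3)/2 = 12*sqrt(3)
b = r sin θ = 24 * -1/2 = -12
z = 12*sqrt(3) - 12i


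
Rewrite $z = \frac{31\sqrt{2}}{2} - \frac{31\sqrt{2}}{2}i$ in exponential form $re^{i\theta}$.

r = |z| = sqrt((31*sqrt(2)/2)^2 + (-31*sqrt(2)/2)^2) = sqrt(961/2 + 961/2) = sqrt(961) = 31
θ = arctan(b/a) = arctan(-21.9203/21.9203) (quadrant-adjusted) = -45° = -π/4
z = 31e^(-i*π/4)


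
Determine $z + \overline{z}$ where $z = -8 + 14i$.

z + conjugate(z) = (a + bi) + (a - bi) = 2a
= 2 * (-8) = -16


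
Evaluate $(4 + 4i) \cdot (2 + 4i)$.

(a1*a2 - b1*b2) + (a1*b2 + b1*a2)i
= (8 - 16) + (16 + 8)i
= -8 + 24i


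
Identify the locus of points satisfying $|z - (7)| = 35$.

|z - z0| = r describes a circle centered at z0 with radius r
Here z0 = 7 and r = 35
Locus: Circle centered at (7, 0) with radius 35


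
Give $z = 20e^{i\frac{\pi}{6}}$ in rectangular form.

a = r cos θ = 20 * sqrt(3)/2 = 10*sqrt(3)
b = r sin θ = 20 * 1/2 = 10
z = 10*sqrt(3) + 10i


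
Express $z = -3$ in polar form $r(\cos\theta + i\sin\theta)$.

r = |z| = sqrt(a^2 + b^2) = sqrt((-3)^2 + (0)^2) = sqrt(9 + 0) = sqrt(9) = 3
b = 0 and a < 0, so z lies on the negative real axis: θ = 180°
z = 3(cos 180° + i sin 180°)


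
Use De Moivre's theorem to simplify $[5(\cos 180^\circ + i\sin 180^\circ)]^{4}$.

By De Moivre: z^n = r^n(cos(nθ) + i sin(nθ))
= 5^4(cos(4*180°) + i sin(4*180°))
= 625(cos 0° + i sin 0°)
= 625


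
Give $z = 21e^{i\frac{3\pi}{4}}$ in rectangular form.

a = r cos θ = 21 * -sqrt(2)/2 = -21*sqrt(2)/2
b = r sin θ = 21 * sqrt(2)/2 = 21*sqrt(2)/2
z = -21*sqrt(2)/2 + (21*sqrt(2)/2)i


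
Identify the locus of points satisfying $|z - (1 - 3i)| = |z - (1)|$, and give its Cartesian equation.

|z - z1| = |z - z2| means z is equidistant from z1 and z2,
i.e. the perpendicular bisector of the segment from (1, -3) to (1, 0) (midpoint (1, -3/2)).
With z = x + yi, square both sides:
(x - 1)^2 + (y - (-3))^2 = (x - 1)^2 + (y - 0)^2
The x^2 and y^2 terms cancel: 0x + 6y = 1 - 10 = -9
Simplify: y = -3/2
Locus: Perpendicular bisector of the segment from (1, -3) to (1, 0): the line y = -3/2


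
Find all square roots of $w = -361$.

|w| = 361, arg(w) = 180°
Root modulus = 361^(1/2) = 19
Root arguments: θ_k = (180° + 360°k)/2 for k = 0, 1, ..., 1
Roots: 19i, -19i


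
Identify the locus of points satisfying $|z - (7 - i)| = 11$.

|z - z0| = r describes a circle centered at z0 with radius r
Here z0 = 7 - i and r = 11
Locus: Circle centered at (7, -1) with radius 11


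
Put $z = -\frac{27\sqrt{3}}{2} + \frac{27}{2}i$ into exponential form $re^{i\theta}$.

r = |z| = sqrt((-27*sqrt(3)/2)^2 + (27/2)^2) = sqrt(2187/4 + 729/4) = sqrt(729) = 27
θ = arctan(b/a) = arctan(13.5/-23.3827) (quadrant-adjusted) = 150° = 5π/6
z = 27e^(i*5π/6)


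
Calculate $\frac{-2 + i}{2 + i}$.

Multiply numerator and denominator by conjugate (2 - i):
= (-2 + i)(2 - i) / (2^2 + 1^2)
= (-3 + 4i) / 5
= -3/5 + (4/5)i


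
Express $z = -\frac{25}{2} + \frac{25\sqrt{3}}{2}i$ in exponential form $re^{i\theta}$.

r = |z| = sqrt((-25/2)^2 + (25*sqrt(3)/2)^2) = sqrt(625/4 + 1875/4) = sqrt(625) = 25
θ = arctan(b/a) = arctan(21.6506/-12.5) (quadrant-adjusted) = 120° = 2π/3
z = 25e^(i*2π/3)


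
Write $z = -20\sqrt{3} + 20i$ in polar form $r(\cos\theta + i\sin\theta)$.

r = |z| = sqrt(a^2 + b^2) = sqrt((-20*sqrt(3))^2 + (20)^2) = sqrt(1200 + 400) = sqrt(1600) = 40
θ = arctan(b/a) = arctan(20/-34.641) (quadrant-adjusted) = 150°
z = 40(cos 150° + i sin 150°)


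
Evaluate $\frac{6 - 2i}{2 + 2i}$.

Multiply numerator and denominator by conjugate (2 - 2i):
= (6 - 2i)(2 - 2i) / (2^2 + 2^2)
= (8 - 16i) / 8
= 1 - 2i


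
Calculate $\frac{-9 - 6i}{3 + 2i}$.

Multiply numerator and denominator by conjugate (3 - 2i):
= (-9 - 6i)(3 - 2i) / (3^2 + 2^2)
= (-39) / 13
= -3


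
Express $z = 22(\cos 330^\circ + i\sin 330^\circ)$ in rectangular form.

a = r cos θ = 22 * sqrt(3)/2 = 11*sqrt(3)
b = r sin θ = 22 * -1/2 = -11
z = 11*sqrt(3) - 11i


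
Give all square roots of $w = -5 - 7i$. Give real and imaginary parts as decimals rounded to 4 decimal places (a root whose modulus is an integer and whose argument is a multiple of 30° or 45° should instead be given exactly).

|w| = sqrt(74) ≈ 8.602325, arg(w) ≈ 234.462322°
Root modulus = sqrt(74)^(1/2) ≈ 2.932972
Root arguments: θ_k = (arg(w) + 360°k)/2 for k = 0, 1, ..., 1
Compute each root as (root modulus)(cos θ_k + i sin θ_k) using full-precision intermediates, then round to 4 decimal places.
Roots: -1.3421 + 2.6079i, 1.3421 - 2.6079i


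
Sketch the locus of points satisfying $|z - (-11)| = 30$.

|z - z0| = r describes a circle centered at z0 with radius r
Here z0 = -11 and r = 30
Locus: Circle centered at (-11, 0) with radius 30


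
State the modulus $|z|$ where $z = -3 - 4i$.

|z| = sqrt(a^2 + b^2) = sqrt((-3)^2 + (-4)^2) = sqrt(25) = 5


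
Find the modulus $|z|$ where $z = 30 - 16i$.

|z| = sqrt(a^2 + b^2) = sqrt(30^2 + (-16)^2) = sqrt(1156) = 34


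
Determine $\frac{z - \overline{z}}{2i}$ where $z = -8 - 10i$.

z - conjugate(z) = 2bi
(z - conjugate(z))/(2i) = 2bi/(2i) = b = -10


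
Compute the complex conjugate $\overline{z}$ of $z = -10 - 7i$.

If z = a + bi, then conjugate(z) = a - bi
conjugate(-10 - 7i) = -10 + 7i


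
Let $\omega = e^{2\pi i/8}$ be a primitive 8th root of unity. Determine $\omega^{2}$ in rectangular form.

ω^2 = e^(2πi·2/8) = e^(i·1π/2)
= cos(1π/2) + i sin(1π/2)
= i


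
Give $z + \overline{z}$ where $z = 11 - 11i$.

z + conjugate(z) = (a + bi) + (a - bi) = 2a
= 2 * 11 = 22


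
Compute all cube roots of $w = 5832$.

|w| = 5832, arg(w) = 0°
Root modulus = 5832^(1/3) = 18
Root arguments: θ_k = (0° + 360°k)/3 for k = 0, 1, ..., 2
Roots: 18, -9 + 9*sqrt(3)i, -9 - 9*sqrt(3)i


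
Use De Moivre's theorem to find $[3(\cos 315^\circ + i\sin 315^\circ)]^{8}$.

By De Moivre: z^n = r^n(cos(nθ) + i sin(nθ))
= 3^8(cos(8*315°) + i sin(8*315°))
= 6561(cos 0° + i sin 0°)
= 6561


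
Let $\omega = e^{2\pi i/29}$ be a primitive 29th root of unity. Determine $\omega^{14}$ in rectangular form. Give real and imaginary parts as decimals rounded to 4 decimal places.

ω^14 = e^(2πi·14/29) = e^(i·28π/29)
= cos(28π/29) + i sin(28π/29)
= -0.9941 + 0.1081i


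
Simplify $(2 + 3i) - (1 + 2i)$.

(2 - 1) + (3 - 2)i = 1 + i


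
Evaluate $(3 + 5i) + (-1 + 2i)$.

(3 + (-1)) + (5 + 2)i = 2 + 7i


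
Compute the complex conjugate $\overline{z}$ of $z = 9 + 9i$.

If z = a + bi, then conjugate(z) = a - bi
conjugate(9 + 9i) = 9 - 9i


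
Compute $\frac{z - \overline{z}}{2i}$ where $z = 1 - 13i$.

z - conjugate(z) = 2bi
(z - conjugate(z))/(2i) = 2bi/(2i) = b = -13


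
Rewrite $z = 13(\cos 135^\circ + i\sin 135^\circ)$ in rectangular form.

a = r cos θ = 13 * -sqrt(2)/2 = -13*sqrt(2)/2
b = r sin θ = 13 * sqrt(2)/2 = 13*sqrt(2)/2
z = -13*sqrt(2)/2 + (13*sqrt(2)/2)i


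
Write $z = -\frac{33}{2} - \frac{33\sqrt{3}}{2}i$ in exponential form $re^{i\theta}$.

r = |z| = sqrt((-33/2)^2 + (-33*sqrt(3)/2)^2) = sqrt(1089/4 + 3267/4) = sqrt(1089) = 33
θ = arctan(b/a) = arctan(-28.5788/-16.5) (quadrant-adjusted) = 240° = 4π/3
z = 33e^(i*4π/3)


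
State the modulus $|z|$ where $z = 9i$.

|z| = sqrt(a^2 + b^2) = sqrt(0^2 + 9^2) = sqrt(81) = 9


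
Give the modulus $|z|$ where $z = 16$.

|z| = sqrt(a^2 + b^2) = sqrt(16^2 + 0^2) = sqrt(256) = 16


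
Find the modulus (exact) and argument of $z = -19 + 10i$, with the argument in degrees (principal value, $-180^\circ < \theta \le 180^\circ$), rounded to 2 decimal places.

|z| = sqrt((-19)^2 + 10^2) = sqrt(461)
arg(z) = arctan(b/a) = arctan(10/-19) (quadrant-adjusted) = 152.24°


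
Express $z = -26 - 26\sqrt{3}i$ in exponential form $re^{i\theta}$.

r = |z| = sqrt((-26)^2 + (-26*sqrt(3))^2) = sqrt(676 + 2028) = sqrt(2704) = 52
θ = arctan(b/a) = arctan(-45.0333/-26) (quadrant-adjusted) = 240° = 4π/3
z = 52e^(i*4π/3)


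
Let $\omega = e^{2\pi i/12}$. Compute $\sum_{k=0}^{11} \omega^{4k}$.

Let ζ = ω^4 = e^(2πi·4/12). Since 12 ∤ 4, ζ ≠ 1.
Sum = Σ_{k=0}^{11} ζ^k = (ζ^12 - 1)/(ζ - 1) = (ω^{4·12} - 1)/(ζ - 1) = (1 - 1)/(ζ - 1) = 0


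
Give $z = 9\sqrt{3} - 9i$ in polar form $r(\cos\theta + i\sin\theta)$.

r = |z| = sqrt(a^2 + b^2) = sqrt((9*sqrt(3))^2 + (-9)^2) = sqrt(243 + 81) = sqrt(324) = 18
θ = arctan(b/a) = arctan(-9/15.5885) (quadrant-adjusted) = 330°
z = 18(cos 330° + i sin 330°)


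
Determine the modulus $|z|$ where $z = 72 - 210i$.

|z| = sqrt(a^2 + b^2) = sqrt(72^2 + (-210)^2) = sqrt(49284) = 222


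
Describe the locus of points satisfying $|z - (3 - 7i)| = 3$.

|z - z0| = r describes a circle centered at z0 with radius r
Here z0 = 3 - 7i and r = 3
Locus: Circle centered at (3, -7) with radius 3


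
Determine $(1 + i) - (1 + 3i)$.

(1 - 1) + (1 - 3)i = -2i


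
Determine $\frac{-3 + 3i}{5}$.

Divisor is real, so divide each part by 5:
= -3/5 + (3/5)i


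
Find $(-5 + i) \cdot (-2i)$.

(a1*a2 - b1*b2) + (a1*b2 + b1*a2)i
= (0 - (-2)) + (10 + 0)i
= 2 + 10i


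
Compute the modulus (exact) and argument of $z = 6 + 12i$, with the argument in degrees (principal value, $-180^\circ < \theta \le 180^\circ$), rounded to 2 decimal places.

|z| = sqrt(6^2 + 12^2) = sqrt(180)
arg(z) = arctan(b/a) = arctan(12/6) (quadrant-adjusted) = 63.43°


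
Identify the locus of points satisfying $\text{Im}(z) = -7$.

Im(z) = y where z = x + yi; the equation y = -7 is satisfied by all points with that y-coordinate
Locus: Horizontal line y = -7


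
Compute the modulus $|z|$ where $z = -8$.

|z| = sqrt(a^2 + b^2) = sqrt((-8)^2 + 0^2) = sqrt(64) = 8


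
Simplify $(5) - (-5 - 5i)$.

(5 - (-5)) + (0 - (-5))i = 10 + 5i


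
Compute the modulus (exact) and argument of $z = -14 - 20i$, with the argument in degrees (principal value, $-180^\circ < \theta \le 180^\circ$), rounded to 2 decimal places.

|z| = sqrt((-14)^2 + (-20)^2) = sqrt(596)
arg(z) = arctan(b/a) = arctan(-20/-14) (quadrant-adjusted) = -124.99°


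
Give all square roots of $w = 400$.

|w| = 400, arg(w) = 0°
Root modulus = 400^(1/2) = 20
Root arguments: θ_k = (0° + 360°k)/2 for k = 0, 1, ..., 1
Roots: 20, -20


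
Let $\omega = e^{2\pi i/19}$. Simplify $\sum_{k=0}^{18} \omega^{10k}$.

Let ζ = ω^10 = e^(2πi·10/19). Since 19 ∤ 10, ζ ≠ 1.
Sum = Σ_{k=0}^{18} ζ^k = (ζ^19 - 1)/(ζ - 1) = (ω^{10·19} - 1)/(ζ - 1) = (1 - 1)/(ζ - 1) = 0


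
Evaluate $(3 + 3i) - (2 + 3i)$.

(3 - 2) + (3 - 3)i = 1


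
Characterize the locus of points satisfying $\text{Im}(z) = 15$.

Im(z) = y where z = x + yi; the equation y = 15 is satisfied by all points with that y-coordinate
Locus: Horizontal line y = 15


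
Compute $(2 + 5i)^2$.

(a + bi)^2 = a^2 - b^2 + 2abi
= 2^2 - 5^2 + 2*2*5i
= -21 + 20i


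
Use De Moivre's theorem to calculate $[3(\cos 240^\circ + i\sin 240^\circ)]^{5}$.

By De Moivre: z^n = r^n(cos(nθ) + i sin(nθ))
= 3^5(cos(5*240°) + i sin(5*240°))
= 243(cos 120° + i sin 120°)
= -243/2 + (243*sqrt(3)/2)i


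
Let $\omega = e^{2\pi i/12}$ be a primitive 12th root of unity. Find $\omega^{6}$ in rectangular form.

ω^6 = e^(2πi·6/12) = e^(i·1π)
= cos(1π) + i sin(1π)
= -1


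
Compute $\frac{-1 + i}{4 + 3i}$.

Multiply numerator and denominator by conjugate (4 - 3i):
= (-1 + i)(4 - 3i) / (4^2 + 3^2)
= (-1 + 7i) / 25
= -1/25 + (7/25)i


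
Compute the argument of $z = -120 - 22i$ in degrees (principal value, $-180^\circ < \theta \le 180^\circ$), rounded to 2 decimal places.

θ = arctan(b/a) = arctan(-22/-120) (quadrant-adjusted) = -169.61°


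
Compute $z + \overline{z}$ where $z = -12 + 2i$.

z + conjugate(z) = (a + bi) + (a - bi) = 2a
= 2 * (-12) = -24


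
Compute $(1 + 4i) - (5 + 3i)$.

(1 - 5) + (4 - 3)i = -4 + i


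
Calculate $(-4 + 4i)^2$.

(a + bi)^2 = a^2 - b^2 + 2abi
= (-4)^2 - 4^2 + 2*(-4)*4i
= -32i


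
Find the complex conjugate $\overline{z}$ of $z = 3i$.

If z = a + bi, then conjugate(z) = a - bi
conjugate(3i) = -3i


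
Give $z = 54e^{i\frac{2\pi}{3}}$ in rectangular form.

a = r cos θ = 54 * -1/2 = -27
b = r sin θ = 54 * sqrt(3)/2 = 27*sqrt(3)
z = -27 + 27*sqrt(3)i


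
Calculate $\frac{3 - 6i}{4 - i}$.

Multiply numerator and denominator by conjugate (4 + i):
= (3 - 6i)(4 + i) / (4^2 + (-1)^2)
= (18 - 21i) / 17
= 18/17 - (21/17)i


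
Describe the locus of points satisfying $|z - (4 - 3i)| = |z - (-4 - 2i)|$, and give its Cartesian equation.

|z - z1| = |z - z2| means z is equidistant from z1 and z2,
i.e. the perpendicular bisector of the segment from (4, -3) to (-4, -2) (midpoint (0, -5/2)).
With z = x + yi, square both sides:
(x - 4)^2 + (y - (-3))^2 = (x - (-4))^2 + (y - (-2))^2
The x^2 and y^2 terms cancel: -16x + 2y = 20 - 25 = -5
Simplify: 16x - 2y = 5
Locus: Perpendicular bisector of the segment from (4, -3) to (-4, -2): the line 16x - 2y = 5


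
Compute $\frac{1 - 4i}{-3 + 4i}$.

Multiply numerator and denominator by conjugate (-3 - 4i):
= (1 - 4i)(-3 - 4i) / ((-3)^2 + 4^2)
= (-19 + 8i) / 25
= -19/25 + (8/25)i


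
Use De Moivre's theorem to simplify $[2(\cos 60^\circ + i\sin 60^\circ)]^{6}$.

By De Moivre: z^n = r^n(cos(nθ) + i sin(nθ))
= 2^6(cos(6*60°) + i sin(6*60°))
= 64(cos 0° + i sin 0°)
= 64


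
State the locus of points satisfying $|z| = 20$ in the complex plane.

|z| = 20 means sqrt(x^2 + y^2) = 20
This is a circle of radius 20 centered at the origin


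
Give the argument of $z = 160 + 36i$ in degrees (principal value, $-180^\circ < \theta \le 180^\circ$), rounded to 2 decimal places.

θ = arctan(b/a) = arctan(36/160) (quadrant-adjusted) = 12.68°


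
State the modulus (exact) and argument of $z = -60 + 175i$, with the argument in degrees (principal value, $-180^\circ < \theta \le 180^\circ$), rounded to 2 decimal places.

|z| = sqrt((-60)^2 + 175^2) = 185
arg(z) = arctan(b/a) = arctan(175/-60) (quadrant-adjusted) = 108.92°


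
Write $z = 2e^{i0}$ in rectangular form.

a = r cos θ = 2 * 1 = 2
b = r sin θ = 2 * 0 = 0
z = 2


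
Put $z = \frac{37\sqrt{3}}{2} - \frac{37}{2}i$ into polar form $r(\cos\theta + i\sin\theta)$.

r = |z| = sqrt(a^2 + b^2) = sqrt((37*sqrt(3)/2)^2 + (-37/2)^2) = sqrt(4107/4 + 1369/4) = sqrt(1369) = 37
θ = arctan(b/a) = arctan(-18.5/32.0429) (quadrant-adjusted) = 330°
z = 37(cos 330° + i sin 330°)


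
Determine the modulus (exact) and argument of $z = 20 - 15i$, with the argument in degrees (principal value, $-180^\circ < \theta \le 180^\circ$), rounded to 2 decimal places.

|z| = sqrt(20^2 + (-15)^2) = 25
arg(z) = arctan(b/a) = arctan(-15/20) (quadrant-adjusted) = -36.87°


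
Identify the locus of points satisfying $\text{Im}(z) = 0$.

Im(z) = y where z = x + yi; the equation y = 0 is satisfied by all points with that y-coordinate
Locus: Horizontal line y = 0


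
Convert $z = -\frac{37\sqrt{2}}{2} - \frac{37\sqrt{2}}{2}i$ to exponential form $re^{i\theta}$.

r = |z| = sqrt((-37*sqrt(2)/2)^2 + (-37*sqrt(2)/2)^2) = sqrt(1369/2 + 1369/2) = sqrt(1369) = 37
θ = arctan(b/a) = arctan(-26.163/-26.163) (quadrant-adjusted) = -135° = -3π/4
z = 37e^(-i*3π/4)


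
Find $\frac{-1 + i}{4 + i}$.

Multiply numerator and denominator by conjugate (4 - i):
= (-1 + i)(4 - i) / (4^2 + 1^2)
= (-3 + 5i) / 17
= -3/17 + (5/17)i


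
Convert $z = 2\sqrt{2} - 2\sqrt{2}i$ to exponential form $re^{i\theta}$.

r = |z| = sqrt((2*sqrt(2))^2 + (-2*sqrt(2))^2) = sqrt(8 + 8) = sqrt(16) = 4
θ = arctan(b/a) = arctan(-2.8284/2.8284) (quadrant-adjusted) = -45° = -π/4
z = 4e^(-i*π/4)


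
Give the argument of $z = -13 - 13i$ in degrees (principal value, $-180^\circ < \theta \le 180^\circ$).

θ = arctan(b/a) = arctan(-13/-13) (quadrant-adjusted) = -135°


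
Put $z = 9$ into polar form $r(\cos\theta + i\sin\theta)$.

r = |z| = sqrt(a^2 + b^2) = sqrt((9)^2 + (0)^2) = sqrt(81 + 0) = sqrt(81) = 9
b = 0 and a > 0, so z lies on the positive real axis: θ = 0°
z = 9(cos 0° + i sin 0°)


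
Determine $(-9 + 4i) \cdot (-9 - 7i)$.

(a1*a2 - b1*b2) + (a1*b2 + b1*a2)i
= (81 - (-28)) + (63 + (-36))i
= 109 + 27i


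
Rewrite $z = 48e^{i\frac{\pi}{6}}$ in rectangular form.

a = r cos θ = 48 * sqrt(3)/2 = 24*sqrt(3)
b = r sin θ = 48 * 1/2 = 24
z = 24*sqrt(3) + 24i


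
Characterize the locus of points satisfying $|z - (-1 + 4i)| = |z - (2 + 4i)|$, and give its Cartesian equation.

|z - z1| = |z - z2| means z is equidistant from z1 and z2,
i.e. the perpendicular bisector of the segment from (-1, 4) to (2, 4) (midpoint (1/2, 4)).
With z = x + yi, square both sides:
(x - (-1))^2 + (y - 4)^2 = (x - 2)^2 + (y - 4)^2
The x^2 and y^2 terms cancel: 6x + 0y = 20 - 17 = 3
Simplify: x = 1/2
Locus: Perpendicular bisector of the segment from (-1, 4) to (2, 4): the line x = 1/2


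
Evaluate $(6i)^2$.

(a + bi)^2 = a^2 - b^2 + 2abi
= 0^2 - 6^2 + 2*0*6i
= -36


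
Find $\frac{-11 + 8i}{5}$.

Divisor is real, so divide each part by 5:
= -11/5 + (8/5)i


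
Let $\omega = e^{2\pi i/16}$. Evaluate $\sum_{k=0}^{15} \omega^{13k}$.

Let ζ = ω^13 = e^(2πi·13/16). Since 16 ∤ 13, ζ ≠ 1.
Sum = Σ_{k=0}^{15} ζ^k = (ζ^16 - 1)/(ζ - 1) = (ω^{13·16} - 1)/(ζ - 1) = (1 - 1)/(ζ - 1) = 0


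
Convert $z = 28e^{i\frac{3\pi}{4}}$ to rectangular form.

a = r cos θ = 28 * -sqrt(2)/2 = -14*sqrt(2)
b = r sin θ = 28 * sqrt(2)/2 = 14*sqrt(2)
z = -14*sqrt(2) + 14*sqrt(2)i


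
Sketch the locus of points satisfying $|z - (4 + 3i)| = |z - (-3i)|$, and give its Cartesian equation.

|z - z1| = |z - z2| means z is equidistant from z1 and z2,
i.e. the perpendicular bisector of the segment from (4, 3) to (0, -3) (midpoint (2, 0)).
With z = x + yi, square both sides:
(x - 4)^2 + (y - 3)^2 = (x - 0)^2 + (y - (-3))^2
The x^2 and y^2 terms cancel: -8x + (-12)y = 9 - 25 = -16
Simplify: 2x + 3y = 4
Locus: Perpendicular bisector of the segment from (4, 3) to (0, -3): the line 2x + 3y = 4


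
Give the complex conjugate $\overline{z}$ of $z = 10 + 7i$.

If z = a + bi, then conjugate(z) = a - bi
conjugate(10 + 7i) = 10 - 7i


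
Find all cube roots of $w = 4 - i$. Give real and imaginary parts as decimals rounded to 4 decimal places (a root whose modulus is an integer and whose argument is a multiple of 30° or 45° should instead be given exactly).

|w| = sqrt(17) ≈ 4.123106, arg(w) ≈ 345.963757°
Root modulus = sqrt(17)^(1/3) ≈ 1.603522
Root arguments: θ_k = (arg(w) + 360°k)/3 for k = 0, 1, ..., 2
Compute each root as (root modulus)(cos θ_k + i sin θ_k) using full-precision intermediates, then round to 4 decimal places.
Roots: -0.6858 + 1.4495i, -0.9124 - 1.3187i, 1.5982 - 0.1308i


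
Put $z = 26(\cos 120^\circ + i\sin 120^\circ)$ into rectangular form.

a = r cos θ = 26 * -1/2 = -13
b = r sin θ = 26 * sqrt(3)/2 = 13*sqrt(3)
z = -13 + 13*sqrt(3)i


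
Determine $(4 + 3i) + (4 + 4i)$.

(4 + 4) + (3 + 4)i = 8 + 7i


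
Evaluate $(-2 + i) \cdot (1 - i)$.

(a1*a2 - b1*b2) + (a1*b2 + b1*a2)i
= (-2 - (-1)) + (2 + 1)i
= -1 + 3i


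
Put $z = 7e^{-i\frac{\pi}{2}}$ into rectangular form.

a = r cos θ = 7 * 0 = 0
b = r sin θ = 7 * -1 = -7
z = -7i


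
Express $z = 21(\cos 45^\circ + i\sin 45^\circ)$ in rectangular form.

a = r cos θ = 21 * sqrt(2)/2 = 21*sqrt(2)/2
b = r sin θ = 21 * sqrt(2)/2 = 21*sqrt(2)/2
z = 21*sqrt(2)/2 + (21*sqrt(2)/2)i


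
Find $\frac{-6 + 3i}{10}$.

Divisor is real, so divide each part by 10:
= -3/5 + (3/10)i


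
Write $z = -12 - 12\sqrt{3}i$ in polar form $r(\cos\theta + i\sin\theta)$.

r = |z| = sqrt(a^2 + b^2) = sqrt((-12)^2 + (-12*sqrt(3))^2) = sqrt(144 + 432) = sqrt(576) = 24
θ = arctan(b/a) = arctan(-20.7846/-12) (quadrant-adjusted) = 240°
z = 24(cos 240° + i sin 240°)


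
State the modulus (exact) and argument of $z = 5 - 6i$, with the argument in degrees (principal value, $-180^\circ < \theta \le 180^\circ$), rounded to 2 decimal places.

|z| = sqrt(5^2 + (-6)^2) = sqrt(61)
arg(z) = arctan(b/a) = arctan(-6/5) (quadrant-adjusted) = -50.19°


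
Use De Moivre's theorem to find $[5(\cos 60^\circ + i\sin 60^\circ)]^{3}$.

By De Moivre: z^n = r^n(cos(nθ) + i sin(nθ))
= 5^3(cos(3*60°) + i sin(3*60°))
= 125(cos 180° + i sin 180°)
= -125


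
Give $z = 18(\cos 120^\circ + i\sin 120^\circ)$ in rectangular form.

a = r cos θ = 18 * -1/2 = -9
b = r sin θ = 18 * sqrt(3)/2 = 9*sqrt(3)
z = -9 + 9*sqrt(3)i


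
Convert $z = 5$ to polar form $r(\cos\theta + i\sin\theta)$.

r = |z| = sqrt(a^2 + b^2) = sqrt((5)^2 + (0)^2) = sqrt(25 + 0) = sqrt(25) = 5
b = 0 and a > 0, so z lies on the positive real axis: θ = 0°
z = 5(cos 0° + i sin 0°)


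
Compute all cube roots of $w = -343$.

|w| = 343, arg(w) = 180°
Root modulus = 343^(1/3) = 7
Root arguments: θ_k = (180° + 360°k)/3 for k = 0, 1, ..., 2
Roots: 7/2 + (7*sqrt(3)/2)i, -7, 7/2 - (7*sqrt(3)/2)i


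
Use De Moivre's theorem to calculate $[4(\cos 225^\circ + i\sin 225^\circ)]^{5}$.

By De Moivre: z^n = r^n(cos(nθ) + i sin(nθ))
= 4^5(cos(5*225°) + i sin(5*225°))
= 1024(cos 45° + i sin 45°)
= 512*sqrt(2) + 512*sqrt(2)i


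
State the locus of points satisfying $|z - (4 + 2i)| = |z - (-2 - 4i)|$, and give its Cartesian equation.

|z - z1| = |z - z2| means z is equidistant from z1 and z2,
i.e. the perpendicular bisector of the segment from (4, 2) to (-2, -4) (midpoint (1, -1)).
With z = x + yi, square both sides:
(x - 4)^2 + (y - 2)^2 = (x - (-2))^2 + (y - (-4))^2
The x^2 and y^2 terms cancel: -12x + (-12)y = 20 - 20 = 0
Simplify: x + y = 0
Locus: Perpendicular bisector of the segment from (4, 2) to (-2, -4): the line x + y = 0


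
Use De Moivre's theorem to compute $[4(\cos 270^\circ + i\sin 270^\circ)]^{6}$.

By De Moivre: z^n = r^n(cos(nθ) + i sin(nθ))
= 4^6(cos(6*270°) + i sin(6*270°))
= 4096(cos 180° + i sin 180°)
= -4096


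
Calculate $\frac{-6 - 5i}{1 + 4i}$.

Multiply numerator and denominator by conjugate (1 - 4i):
= (-6 - 5i)(1 - 4i) / (1^2 + 4^2)
= (-26 + 19i) / 17
= -26/17 + (19/17)i


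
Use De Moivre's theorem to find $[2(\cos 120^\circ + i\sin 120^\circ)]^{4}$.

By De Moivre: z^n = r^n(cos(nθ) + i sin(nθ))
= 2^4(cos(4*120°) + i sin(4*120°))
= 16(cos 120° + i sin 120°)
= -8 + 8*sqrt(3)i


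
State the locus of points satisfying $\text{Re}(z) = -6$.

Re(z) = x where z = x + yi; the equation x = -6 is satisfied by all points with that x-coordinate
Locus: Vertical line x = -6


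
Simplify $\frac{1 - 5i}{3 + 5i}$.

Multiply numerator and denominator by conjugate (3 - 5i):
= (1 - 5i)(3 - 5i) / (3^2 + 5^2)
= (-22 - 20i) / 34
Divide through by 2: (-11 - 10i) / 17
= -11/17 - (10/17)i


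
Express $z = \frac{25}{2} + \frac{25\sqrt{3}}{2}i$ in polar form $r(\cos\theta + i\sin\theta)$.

r = |z| = sqrt(a^2 + b^2) = sqrt((25/2)^2 + (25*sqrt(3)/2)^2) = sqrt(625/4 + 1875/4) = sqrt(625) = 25
θ = arctan(b/a) = arctan(21.6506/12.5) (quadrant-adjusted) = 60°
z = 25(cos 60° + i sin 60°)


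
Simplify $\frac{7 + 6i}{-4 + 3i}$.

Multiply numerator and denominator by conjugate (-4 - 3i):
= (7 + 6i)(-4 - 3i) / ((-4)^2 + 3^2)
= (-10 - 45i) / 25
Divide through by 5: (-2 - 9i) / 5
= -2/5 - (9/5)i


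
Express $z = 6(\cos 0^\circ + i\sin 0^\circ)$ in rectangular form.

a = r cos θ = 6 * 1 = 6
b = r sin θ = 6 * 0 = 0
z = 6


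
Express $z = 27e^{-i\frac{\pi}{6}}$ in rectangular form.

a = r cos θ = 27 * sqrt(3)/2 = 27*sqrt(3)/2
b = r sin θ = 27 * -1/2 = -27/2
z = 27*sqrt(3)/2 - (27/2)i


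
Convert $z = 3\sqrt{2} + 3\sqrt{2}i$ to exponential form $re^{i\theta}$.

r = |z| = sqrt((3*sqrt(2))^2 + (3*sqrt(2))^2) = sqrt(18 + 18) = sqrt(36) = 6
θ = arctan(b/a) = arctan(4.2426/4.2426) (quadrant-adjusted) = 45° = π/4
z = 6e^(i*π/4)


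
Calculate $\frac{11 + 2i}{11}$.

Divisor is real, so divide each part by 11:
= 1 + (2/11)i


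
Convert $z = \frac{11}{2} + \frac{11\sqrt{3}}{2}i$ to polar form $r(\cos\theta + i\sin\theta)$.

r = |z| = sqrt(a^2 + b^2) = sqrt((11/2)^2 + (11*sqrt(3)/2)^2) = sqrt(121/4 + 363/4) = sqrt(121) = 11
θ = arctan(b/a) = arctan(9.5263/5.5) (quadrant-adjusted) = 60°
z = 11(cos 60° + i sin 60°)


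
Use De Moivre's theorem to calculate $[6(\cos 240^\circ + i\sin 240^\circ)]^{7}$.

By De Moivre: z^n = r^n(cos(nθ) + i sin(nθ))
= 6^7(cos(7*240°) + i sin(7*240°))
= 279936(cos 240° + i sin 240°)
= -139968 - 139968*sqrt(3)i


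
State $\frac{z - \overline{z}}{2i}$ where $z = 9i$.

z - conjugate(z) = 2bi
(z - conjugate(z))/(2i) = 2bi/(2i) = b = 9


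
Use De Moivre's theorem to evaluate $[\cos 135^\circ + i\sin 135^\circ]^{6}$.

By De Moivre: z^n = r^n(cos(nθ) + i sin(nθ))
= 1^6(cos(6*135°) + i sin(6*135°))
= 1(cos 90° + i sin 90°)
= i


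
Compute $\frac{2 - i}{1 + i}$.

Multiply numerator and denominator by conjugate (1 - i):
= (2 - i)(1 - i) / (1^2 + 1^2)
= (1 - 3i) / 2
= 1/2 - (3/2)i


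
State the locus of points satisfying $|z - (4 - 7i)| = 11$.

|z - z0| = r describes a circle centered at z0 with radius r
Here z0 = 4 - 7i and r = 11
Locus: Circle centered at (4, -7) with radius 11


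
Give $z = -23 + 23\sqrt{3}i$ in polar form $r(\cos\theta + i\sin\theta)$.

r = |z| = sqrt(a^2 + b^2) = sqrt((-23)^2 + (23*sqrt(3))^2) = sqrt(529 + 1587) = sqrt(2116) = 46
θ = arctan(b/a) = arctan(39.8372/-23) (quadrant-adjusted) = 120°
z = 46(cos 120° + i sin 120°)


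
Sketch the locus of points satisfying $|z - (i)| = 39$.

|z - z0| = r describes a circle centered at z0 with radius r
Here z0 = i and r = 39
Locus: Circle centered at (0, 1) with radius 39


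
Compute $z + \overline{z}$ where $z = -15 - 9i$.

z + conjugate(z) = (a + bi) + (a - bi) = 2a
= 2 * (-15) = -30


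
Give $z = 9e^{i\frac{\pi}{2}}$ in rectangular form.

a = r cos θ = 9 * 0 = 0
b = r sin θ = 9 * 1 = 9
z = 9i


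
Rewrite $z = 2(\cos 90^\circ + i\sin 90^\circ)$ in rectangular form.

a = r cos θ = 2 * 0 = 0
b = r sin θ = 2 * 1 = 2
z = 2i


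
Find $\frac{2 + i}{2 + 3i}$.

Multiply numerator and denominator by conjugate (2 - 3i):
= (2 + i)(2 - 3i) / (2^2 + 3^2)
= (7 - 4i) / 13
= 7/13 - (4/13)i


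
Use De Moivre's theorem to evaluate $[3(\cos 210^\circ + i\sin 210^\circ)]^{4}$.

By De Moivre: z^n = r^n(cos(nθ) + i sin(nθ))
= 3^4(cos(4*210°) + i sin(4*210°))
= 81(cos 120° + i sin 120°)
= -81/2 + (81*sqrt(3)/2)i


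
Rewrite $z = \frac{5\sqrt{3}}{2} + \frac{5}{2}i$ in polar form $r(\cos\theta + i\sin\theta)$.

r = |z| = sqrt(a^2 + b^2) = sqrt((5*sqrt(3)/2)^2 + (5/2)^2) = sqrt(75/4 + 25/4) = sqrt(25) = 5
θ = arctan(b/a) = arctan(2.5/4.3301) (quadrant-adjusted) = 30°
z = 5(cos 30° + i sin 30°)


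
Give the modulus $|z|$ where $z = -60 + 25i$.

|z| = sqrt(a^2 + b^2) = sqrt((-60)^2 + 25^2) = sqrt(4225) = 65


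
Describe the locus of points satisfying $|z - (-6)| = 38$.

|z - z0| = r describes a circle centered at z0 with radius r
Here z0 = -6 and r = 38
Locus: Circle centered at (-6, 0) with radius 38


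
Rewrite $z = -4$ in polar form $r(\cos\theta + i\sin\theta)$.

r = |z| = sqrt(a^2 + b^2) = sqrt((-4)^2 + (0)^2) = sqrt(16 + 0) = sqrt(16) = 4
b = 0 and a < 0, so z lies on the negative real axis: θ = 180°
z = 4(cos 180° + i sin 180°)


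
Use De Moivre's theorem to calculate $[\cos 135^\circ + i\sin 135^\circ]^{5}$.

By De Moivre: z^n = r^n(cos(nθ) + i sin(nθ))
= 1^5(cos(5*135°) + i sin(5*135°))
= 1(cos 315° + i sin 315°)
= sqrt(2)/2 - (sqrt(2)/2)i


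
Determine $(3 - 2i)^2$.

(a + bi)^2 = a^2 - b^2 + 2abi
= 3^2 - (-2)^2 + 2*3*(-2)i
= 5 - 12i


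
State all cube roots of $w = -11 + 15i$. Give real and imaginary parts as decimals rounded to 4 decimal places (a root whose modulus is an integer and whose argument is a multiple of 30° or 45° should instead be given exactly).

|w| = sqrt(346) ≈ 18.601075, arg(w) ≈ 126.253838°
Root modulus = sqrt(346)^(1/3) ≈ 2.649594
Root arguments: θ_k = (arg(w) + 360°k)/3 for k = 0, 1, ..., 2
Compute each root as (root modulus)(cos θ_k + i sin θ_k) using full-precision intermediates, then round to 4 decimal places.
Roots: 1.9664 + 1.7758i, -2.5211 + 0.8150i, 0.5547 - 2.5909i


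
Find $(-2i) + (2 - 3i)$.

(0 + 2) + (-2 + (-3))i = 2 - 5i


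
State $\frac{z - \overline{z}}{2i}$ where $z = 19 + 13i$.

z - conjugate(z) = 2bi
(z - conjugate(z))/(2i) = 2bi/(2i) = b = 13


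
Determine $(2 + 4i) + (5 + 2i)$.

(2 + 5) + (4 + 2)i = 7 + 6i


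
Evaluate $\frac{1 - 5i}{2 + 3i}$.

Multiply numerator and denominator by conjugate (2 - 3i):
= (1 - 5i)(2 - 3i) / (2^2 + 3^2)
= (-13 - 13i) / 13
= -1 - i


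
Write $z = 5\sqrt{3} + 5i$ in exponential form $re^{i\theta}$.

r = |z| = sqrt((5*sqrt(3))^2 + (5)^2) = sqrt(75 + 25) = sqrt(100) = 10
θ = arctan(b/a) = arctan(5/8.6603) (quadrant-adjusted) = 30° = π/6
z = 10e^(i*π/6)


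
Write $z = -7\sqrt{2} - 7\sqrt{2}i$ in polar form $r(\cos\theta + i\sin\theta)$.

r = |z| = sqrt(a^2 + b^2) = sqrt((-7*sqrt(2))^2 + (-7*sqrt(2))^2) = sqrt(98 + 98) = sqrt(196) = 14
θ = arctan(b/a) = arctan(-9.8995/-9.8995) (quadrant-adjusted) = 225°
z = 14(cos 225° + i sin 225°)


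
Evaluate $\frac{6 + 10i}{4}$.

Divisor is real, so divide each part by 4:
= 3/2 + (5/2)i


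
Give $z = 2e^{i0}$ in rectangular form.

a = r cos θ = 2 * 1 = 2
b = r sin θ = 2 * 0 = 0
z = 2


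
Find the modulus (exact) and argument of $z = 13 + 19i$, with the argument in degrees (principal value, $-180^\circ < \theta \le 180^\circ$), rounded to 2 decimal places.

|z| = sqrt(13^2 + 19^2) = sqrt(530)
arg(z) = arctan(b/a) = arctan(19/13) (quadrant-adjusted) = 55.62°


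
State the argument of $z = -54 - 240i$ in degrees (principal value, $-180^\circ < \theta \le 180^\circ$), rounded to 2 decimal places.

θ = arctan(b/a) = arctan(-240/-54) (quadrant-adjusted) = -102.68°


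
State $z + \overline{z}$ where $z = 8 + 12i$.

z + conjugate(z) = (a + bi) + (a - bi) = 2a
= 2 * 8 = 16


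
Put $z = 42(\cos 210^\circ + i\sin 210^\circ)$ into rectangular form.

a = r cos θ = 42 * -sqrt(3)/2 = -21*sqrt(3)
b = r sin θ = 42 * -1/2 = -21
z = -21*sqrt(3) - 21i


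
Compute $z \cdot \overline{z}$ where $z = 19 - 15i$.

z * conjugate(z) = |z|^2 = a^2 + b^2
= 19^2 + (-15)^2 = 586


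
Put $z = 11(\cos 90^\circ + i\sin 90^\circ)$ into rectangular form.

a = r cos θ = 11 * 0 = 0
b = r sin θ = 11 * 1 = 11
z = 11i


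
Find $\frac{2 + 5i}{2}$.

Divisor is real, so divide each part by 2:
= 1 + (5/2)i


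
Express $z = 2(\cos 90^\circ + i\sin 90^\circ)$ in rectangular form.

a = r cos θ = 2 * 0 = 0
b = r sin θ = 2 * 1 = 2
z = 2i


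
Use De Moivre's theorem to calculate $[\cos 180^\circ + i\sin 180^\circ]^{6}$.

By De Moivre: z^n = r^n(cos(nθ) + i sin(nθ))
= 1^6(cos(6*180°) + i sin(6*180°))
= 1(cos 0° + i sin 0°)
= 1


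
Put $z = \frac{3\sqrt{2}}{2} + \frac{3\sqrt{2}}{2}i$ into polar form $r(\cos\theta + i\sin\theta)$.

r = |z| = sqrt(a^2 + b^2) = sqrt((3*sqrt(2)/2)^2 + (3*sqrt(2)/2)^2) = sqrt(9/2 + 9/2) = sqrt(9) = 3
θ = arctan(b/a) = arctan(2.1213/2.1213) (quadrant-adjusted) = 45°
z = 3(cos 45° + i sin 45°)


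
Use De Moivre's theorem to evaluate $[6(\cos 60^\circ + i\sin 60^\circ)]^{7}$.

By De Moivre: z^n = r^n(cos(nθ) + i sin(nθ))
= 6^7(cos(7*60°) + i sin(7*60°))
= 279936(cos 60° + i sin 60°)
= 139968 + 139968*sqrt(3)i


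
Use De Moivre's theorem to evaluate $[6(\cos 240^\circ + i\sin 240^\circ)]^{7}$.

By De Moivre: z^n = r^n(cos(nθ) + i sin(nθ))
= 6^7(cos(7*240°) + i sin(7*240°))
= 279936(cos 240° + i sin 240°)
= -139968 - 139968*sqrt(3)i


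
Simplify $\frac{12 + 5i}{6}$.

Divisor is real, so divide each part by 6:
= 2 + (5/6)i


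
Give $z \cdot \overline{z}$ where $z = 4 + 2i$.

z * conjugate(z) = |z|^2 = a^2 + b^2
= 4^2 + 2^2 = 20


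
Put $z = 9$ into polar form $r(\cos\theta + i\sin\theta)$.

r = |z| = sqrt(a^2 + b^2) = sqrt((9)^2 + (0)^2) = sqrt(81 + 0) = sqrt(81) = 9
b = 0 and a > 0, so z lies on the positive real axis: θ = 0°
z = 9(cos 0° + i sin 0°)


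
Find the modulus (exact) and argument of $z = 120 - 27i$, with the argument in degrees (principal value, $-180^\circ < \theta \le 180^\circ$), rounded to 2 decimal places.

|z| = sqrt(120^2 + (-27)^2) = 123
arg(z) = arctan(b/a) = arctan(-27/120) (quadrant-adjusted) = -12.68°


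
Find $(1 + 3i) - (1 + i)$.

(1 - 1) + (3 - 1)i = 2i


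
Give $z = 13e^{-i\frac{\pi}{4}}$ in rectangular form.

a = r cos θ = 13 * sqrt(2)/2 = 13*sqrt(2)/2
b = r sin θ = 13 * -sqrt(2)/2 = -13*sqrt(2)/2
z = 13*sqrt(2)/2 - (13*sqrt(2)/2)i
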